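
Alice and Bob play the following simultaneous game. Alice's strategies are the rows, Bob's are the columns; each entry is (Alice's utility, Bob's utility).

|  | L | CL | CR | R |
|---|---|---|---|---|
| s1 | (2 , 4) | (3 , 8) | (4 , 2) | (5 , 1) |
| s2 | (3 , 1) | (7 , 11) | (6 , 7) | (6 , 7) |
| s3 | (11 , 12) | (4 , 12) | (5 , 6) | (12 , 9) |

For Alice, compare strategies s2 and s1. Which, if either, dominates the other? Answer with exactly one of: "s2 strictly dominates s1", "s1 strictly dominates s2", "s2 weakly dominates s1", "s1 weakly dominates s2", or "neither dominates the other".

s2 strictly dominates s1

Compare s2 to s1 across every action of Bob: L: 3>2, CL: 7>3, CR: 6>4, R: 6>5.
s2 gives a strictly higher payoff against every action of Bob, so s2 strictly dominates s1.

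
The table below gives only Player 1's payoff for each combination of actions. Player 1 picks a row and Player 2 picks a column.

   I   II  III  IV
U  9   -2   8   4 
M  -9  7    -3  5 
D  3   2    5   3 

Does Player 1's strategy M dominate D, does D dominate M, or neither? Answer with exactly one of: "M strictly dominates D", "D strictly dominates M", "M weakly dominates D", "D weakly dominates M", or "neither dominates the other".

neither dominates the other

M's payoffs vs D's, by Player 2's action — I: -9<3, II: 7>2, III: -3<5, IV: 5>3.
M does better at II, IV but worse at I, III; neither strategy dominates the other.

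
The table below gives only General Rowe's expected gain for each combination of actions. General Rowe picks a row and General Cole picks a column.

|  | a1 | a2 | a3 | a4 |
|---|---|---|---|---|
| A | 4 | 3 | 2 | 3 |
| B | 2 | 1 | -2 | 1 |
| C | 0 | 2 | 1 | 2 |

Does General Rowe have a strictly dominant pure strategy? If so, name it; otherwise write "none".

A

A vs B: a1: 4>2, a2: 3>1, a3: 2>-2, a4: 3>1.
A vs C: a1: 4>0, a2: 3>2, a3: 2>1, a4: 3>2.
A strictly beats every other strategy against every opponent action, so it is strictly dominant.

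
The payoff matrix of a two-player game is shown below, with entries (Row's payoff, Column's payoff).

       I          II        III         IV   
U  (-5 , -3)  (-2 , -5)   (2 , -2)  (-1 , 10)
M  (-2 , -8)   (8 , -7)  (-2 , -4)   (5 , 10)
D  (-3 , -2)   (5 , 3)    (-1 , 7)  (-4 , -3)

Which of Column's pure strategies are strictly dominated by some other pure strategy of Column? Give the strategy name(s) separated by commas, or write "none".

I, II

III strictly dominates I — U: -2>-3, M: -4>-8, D: 7>-2.
II is strictly dominated by III (U: -2>-5, M: -4>-7, D: 7>3).
III is not dominated — it holds its own against I at U (-2>-3); II at U (-2>-5); IV at D (7>-3).
Nothing dominates IV: I at U (10>-3); II at U (10>-5); III at U (10>-2).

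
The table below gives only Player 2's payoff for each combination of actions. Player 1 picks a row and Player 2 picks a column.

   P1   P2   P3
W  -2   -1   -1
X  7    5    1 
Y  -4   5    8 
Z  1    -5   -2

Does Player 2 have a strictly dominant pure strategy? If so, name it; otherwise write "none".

P1 fails to dominate P2 at W (-2<-1).
P2 fails to dominate P1 at X (5<7).
P3 fails to dominate P1 at X (1<7).
No single strategy dominates all the others.

none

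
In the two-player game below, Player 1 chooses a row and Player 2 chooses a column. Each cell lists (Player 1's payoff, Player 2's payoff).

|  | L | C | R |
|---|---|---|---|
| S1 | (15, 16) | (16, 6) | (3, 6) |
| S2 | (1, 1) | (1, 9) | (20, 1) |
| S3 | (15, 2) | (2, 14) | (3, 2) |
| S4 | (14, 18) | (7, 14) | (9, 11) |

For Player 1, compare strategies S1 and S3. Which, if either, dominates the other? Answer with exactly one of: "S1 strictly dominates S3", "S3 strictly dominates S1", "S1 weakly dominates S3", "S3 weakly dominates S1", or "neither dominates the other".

S1 weakly dominates S3

S1's payoffs vs S3's, by Player 2's action — L: 15=15, C: 16>2, R: 3=3.
S1 is at least as good everywhere and strictly better somewhere (tied only at L, R), so S1 weakly but not strictly dominates S3.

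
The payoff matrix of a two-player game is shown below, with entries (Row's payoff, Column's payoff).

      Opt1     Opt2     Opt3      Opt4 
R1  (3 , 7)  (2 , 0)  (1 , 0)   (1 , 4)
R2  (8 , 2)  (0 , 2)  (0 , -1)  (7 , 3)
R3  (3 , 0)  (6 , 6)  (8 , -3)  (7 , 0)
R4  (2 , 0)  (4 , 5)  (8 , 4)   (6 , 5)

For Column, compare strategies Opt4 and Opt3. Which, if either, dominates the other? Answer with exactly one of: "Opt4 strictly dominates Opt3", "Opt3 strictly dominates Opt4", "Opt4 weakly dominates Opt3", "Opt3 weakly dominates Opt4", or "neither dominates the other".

Compare Opt4 to Opt3 across each choice by Row: R1: 4>0, R2: 3>-1, R3: 0>-3, R4: 5>4.
Every comparison favours Opt4, so Opt4 strictly dominates Opt3.

Opt4 strictly dominates Opt3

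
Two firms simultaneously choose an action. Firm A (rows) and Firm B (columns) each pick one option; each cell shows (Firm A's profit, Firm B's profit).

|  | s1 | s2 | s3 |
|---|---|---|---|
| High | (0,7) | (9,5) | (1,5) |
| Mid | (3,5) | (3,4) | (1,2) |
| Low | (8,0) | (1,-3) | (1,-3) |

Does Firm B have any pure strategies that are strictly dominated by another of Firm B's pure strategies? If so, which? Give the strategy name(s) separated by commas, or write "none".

s1 is not dominated — it holds its own against s2 at High (7>5); s3 at High (7>5).
s2 is strictly dominated by s1 (High: 7>5, Mid: 5>4, Low: 0>-3).
s1 strictly dominates s3 — High: 7>5, Mid: 5>2, Low: 0>-3.

s2, s3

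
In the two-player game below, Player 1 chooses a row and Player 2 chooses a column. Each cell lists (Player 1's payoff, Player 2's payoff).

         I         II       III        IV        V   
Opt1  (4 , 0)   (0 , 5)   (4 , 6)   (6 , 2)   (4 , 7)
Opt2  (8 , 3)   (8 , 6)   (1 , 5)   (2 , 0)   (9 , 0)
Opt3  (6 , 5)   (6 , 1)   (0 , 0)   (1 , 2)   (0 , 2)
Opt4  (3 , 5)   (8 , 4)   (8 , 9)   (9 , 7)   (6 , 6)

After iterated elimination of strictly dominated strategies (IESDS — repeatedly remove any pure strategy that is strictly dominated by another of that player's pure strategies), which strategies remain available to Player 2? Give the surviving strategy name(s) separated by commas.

For Player 1, Opt2 strictly dominates Opt3 on the remaining columns (I: 8>6, II: 8>6, III: 1>0, IV: 2>1, V: 9>0); eliminate Opt3.
Player 2's strategy I is strictly dominated by III (Opt1: 6>0, Opt2: 5>3, Opt4: 9>5) and is removed.
Player 1's strategy Opt1 is strictly dominated by Opt4 (II: 8>0, III: 8>4, IV: 9>6, V: 6>4) and is removed.
Player 2's strategy IV is strictly dominated by III (Opt2: 5>0, Opt4: 9>7) and is removed.
For Player 2, III strictly dominates V on the remaining rows (Opt2: 5>0, Opt4: 9>6); eliminate V.
Among the remaining strategies, none is strictly dominated by another pure strategy of the same player, so the elimination stops.
Surviving strategies — Player 1: {Opt2, Opt4}; Player 2: {II, III}.

II, III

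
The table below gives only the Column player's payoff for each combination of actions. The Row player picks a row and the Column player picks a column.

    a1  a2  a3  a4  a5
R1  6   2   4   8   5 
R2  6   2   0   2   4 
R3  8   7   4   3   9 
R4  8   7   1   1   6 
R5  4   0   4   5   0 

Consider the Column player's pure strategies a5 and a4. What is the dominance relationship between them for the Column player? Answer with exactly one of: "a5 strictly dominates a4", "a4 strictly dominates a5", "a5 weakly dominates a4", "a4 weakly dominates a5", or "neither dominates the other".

neither dominates the other

Compare a5 to a4 across each opponent action: R1: 5<8, R2: 4>2, R3: 9>3, R4: 6>1, R5: 0<5.
a5 does better at R2, R3, R4 but worse at R1, R5; neither strategy dominates the other.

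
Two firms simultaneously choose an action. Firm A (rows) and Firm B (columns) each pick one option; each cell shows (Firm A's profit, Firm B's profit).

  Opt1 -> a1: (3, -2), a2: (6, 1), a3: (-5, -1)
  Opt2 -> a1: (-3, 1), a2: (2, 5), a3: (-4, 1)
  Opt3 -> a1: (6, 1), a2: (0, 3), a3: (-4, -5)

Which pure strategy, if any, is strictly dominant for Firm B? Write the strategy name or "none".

a2

a2 vs a1: Opt1: 1>-2, Opt2: 5>1, Opt3: 3>1.
a2 vs a3: Opt1: 1>-1, Opt2: 5>1, Opt3: 3>-5.
a2 strictly beats every other strategy against every opponent action, so it is strictly dominant.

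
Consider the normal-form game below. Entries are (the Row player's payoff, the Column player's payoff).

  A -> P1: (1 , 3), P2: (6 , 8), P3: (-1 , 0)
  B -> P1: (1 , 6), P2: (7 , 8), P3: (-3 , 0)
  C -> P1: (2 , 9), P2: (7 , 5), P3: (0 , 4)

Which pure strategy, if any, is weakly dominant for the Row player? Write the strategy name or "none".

C vs A: P1: 2>1, P2: 7>6, P3: 0>-1.
C vs B: P1: 2>1, P2: 7=7, P3: 0>-3.
C is at least as good as every other strategy against every opponent action, so it is weakly dominant.

C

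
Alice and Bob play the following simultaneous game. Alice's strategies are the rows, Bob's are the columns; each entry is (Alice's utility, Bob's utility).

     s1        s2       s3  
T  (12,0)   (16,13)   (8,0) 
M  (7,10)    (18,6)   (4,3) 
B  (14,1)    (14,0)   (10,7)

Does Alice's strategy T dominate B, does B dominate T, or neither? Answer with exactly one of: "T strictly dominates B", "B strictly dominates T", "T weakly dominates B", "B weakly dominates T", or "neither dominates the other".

Compare T to B across each opponent action: s1: 12<14, s2: 16>14, s3: 8<10.
T does better at s2 but worse at s1, s3; neither strategy dominates the other.

neither dominates the other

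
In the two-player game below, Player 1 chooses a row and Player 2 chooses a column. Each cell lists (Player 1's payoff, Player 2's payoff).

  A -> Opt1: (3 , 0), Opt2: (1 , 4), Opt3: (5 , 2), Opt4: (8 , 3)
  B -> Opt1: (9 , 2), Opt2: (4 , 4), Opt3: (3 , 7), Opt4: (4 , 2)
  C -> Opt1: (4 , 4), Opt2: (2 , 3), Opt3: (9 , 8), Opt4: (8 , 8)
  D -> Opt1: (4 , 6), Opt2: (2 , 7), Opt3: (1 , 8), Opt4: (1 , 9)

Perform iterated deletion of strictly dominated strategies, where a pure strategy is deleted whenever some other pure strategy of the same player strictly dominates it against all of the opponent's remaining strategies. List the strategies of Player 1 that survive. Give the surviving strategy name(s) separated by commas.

Player 1's strategy D is strictly dominated by B (Opt1: 9>4, Opt2: 4>2, Opt3: 3>1, Opt4: 4>1) and is removed.
For Player 2, Opt3 strictly dominates Opt1 on the remaining rows (A: 2>0, B: 7>2, C: 8>4); eliminate Opt1.
Among the remaining strategies, none is strictly dominated by another pure strategy of the same player, so the elimination stops.
Surviving strategies — Player 1: {A, B, C}; Player 2: {Opt2, Opt3, Opt4}.

A, B, C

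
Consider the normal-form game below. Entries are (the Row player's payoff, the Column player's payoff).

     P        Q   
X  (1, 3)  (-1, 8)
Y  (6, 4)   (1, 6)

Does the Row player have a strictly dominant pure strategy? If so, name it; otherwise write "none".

Y vs X: P: 6>1, Q: 1>-1.
Y strictly beats every other strategy against every opponent action, so it is strictly dominant.

Y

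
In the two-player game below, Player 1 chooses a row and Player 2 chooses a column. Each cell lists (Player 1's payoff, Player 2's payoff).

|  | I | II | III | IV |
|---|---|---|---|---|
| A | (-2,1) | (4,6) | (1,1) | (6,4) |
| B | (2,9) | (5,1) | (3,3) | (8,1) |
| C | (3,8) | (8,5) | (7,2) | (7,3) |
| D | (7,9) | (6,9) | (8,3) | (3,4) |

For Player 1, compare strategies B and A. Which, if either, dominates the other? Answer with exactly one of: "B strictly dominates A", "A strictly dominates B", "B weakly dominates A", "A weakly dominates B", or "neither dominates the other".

B strictly dominates A

B's payoffs vs A's, by Player 2's action — I: 2>-2, II: 5>4, III: 3>1, IV: 8>6.
Every comparison favours B, so B strictly dominates A.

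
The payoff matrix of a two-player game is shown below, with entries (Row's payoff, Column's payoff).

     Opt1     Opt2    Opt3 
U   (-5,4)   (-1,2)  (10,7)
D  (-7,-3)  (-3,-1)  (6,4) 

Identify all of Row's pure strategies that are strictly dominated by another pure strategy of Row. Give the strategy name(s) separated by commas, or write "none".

U is not dominated — it holds its own against D at Opt1 (-5>-7).
D is strictly dominated by U (Opt1: -5>-7, Opt2: -1>-3, Opt3: 10>6).

D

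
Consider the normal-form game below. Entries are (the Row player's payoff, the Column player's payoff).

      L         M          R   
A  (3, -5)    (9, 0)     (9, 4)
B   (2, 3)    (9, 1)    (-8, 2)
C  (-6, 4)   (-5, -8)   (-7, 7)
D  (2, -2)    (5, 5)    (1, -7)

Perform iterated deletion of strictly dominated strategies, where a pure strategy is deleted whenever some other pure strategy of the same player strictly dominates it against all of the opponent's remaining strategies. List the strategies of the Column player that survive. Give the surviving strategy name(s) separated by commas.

R

For the Row player, A strictly dominates C on the remaining columns (L: 3>-6, M: 9>-5, R: 9>-7); eliminate C.
Row D is eliminated: A beats it against every remaining column (L: 3>2, M: 9>5, R: 9>1).
Column M is eliminated: R beats it against every remaining row (A: 4>0, B: 2>1).
The Row player's strategy B is strictly dominated by A (L: 3>2, R: 9>-8) and is removed.
For the Column player, R strictly dominates L on the remaining rows (A: 4>-5); eliminate L.
Among the remaining strategies, none is strictly dominated by another pure strategy of the same player, so the elimination stops.
Surviving strategies — the Row player: {A}; the Column player: {R}.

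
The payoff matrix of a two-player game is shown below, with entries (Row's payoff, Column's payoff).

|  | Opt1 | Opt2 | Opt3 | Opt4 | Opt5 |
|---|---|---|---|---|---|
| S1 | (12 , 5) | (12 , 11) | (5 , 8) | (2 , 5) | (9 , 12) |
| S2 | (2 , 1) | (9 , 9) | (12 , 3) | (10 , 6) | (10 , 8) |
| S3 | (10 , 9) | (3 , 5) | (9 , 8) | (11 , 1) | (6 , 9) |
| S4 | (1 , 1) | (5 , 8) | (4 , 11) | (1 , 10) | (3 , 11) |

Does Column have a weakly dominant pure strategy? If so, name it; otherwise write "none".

Opt1 fails to dominate Opt2 at S1 (5<11).
Opt2 fails to dominate Opt1 at S3 (5<9).
Opt3 fails to dominate Opt1 at S3 (8<9).
Opt4 fails to dominate Opt1 at S3 (1<9).
Opt5 fails to dominate Opt2 at S2 (8<9).
No single strategy dominates all the others.

none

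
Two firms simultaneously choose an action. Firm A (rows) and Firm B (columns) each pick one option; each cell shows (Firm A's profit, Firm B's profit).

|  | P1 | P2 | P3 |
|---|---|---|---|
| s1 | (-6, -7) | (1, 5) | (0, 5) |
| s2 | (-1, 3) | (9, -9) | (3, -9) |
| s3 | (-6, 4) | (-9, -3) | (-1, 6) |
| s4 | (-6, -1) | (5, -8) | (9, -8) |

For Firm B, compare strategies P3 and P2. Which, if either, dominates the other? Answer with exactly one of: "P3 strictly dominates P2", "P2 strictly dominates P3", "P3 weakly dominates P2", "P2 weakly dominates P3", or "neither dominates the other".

P3's payoffs vs P2's, by Firm A's action — s1: 5=5, s2: -9=-9, s3: 6>-3, s4: -8=-8.
P3 is at least as good everywhere and strictly better somewhere (tied only at s1, s2, s4), so P3 weakly but not strictly dominates P2.

P3 weakly dominates P2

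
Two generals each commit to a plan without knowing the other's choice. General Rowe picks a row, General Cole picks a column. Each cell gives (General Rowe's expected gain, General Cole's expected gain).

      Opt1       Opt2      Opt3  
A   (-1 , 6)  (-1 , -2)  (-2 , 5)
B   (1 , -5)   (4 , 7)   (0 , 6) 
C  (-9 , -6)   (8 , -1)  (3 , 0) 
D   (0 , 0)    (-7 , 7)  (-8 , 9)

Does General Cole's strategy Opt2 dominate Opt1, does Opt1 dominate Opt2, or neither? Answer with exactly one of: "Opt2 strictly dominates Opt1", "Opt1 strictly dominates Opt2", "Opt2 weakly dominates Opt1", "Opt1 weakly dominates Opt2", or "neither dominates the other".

Compare Opt2 to Opt1 across each opponent action: A: -2<6, B: 7>-5, C: -1>-6, D: 7>0.
Opt2 does better at B, C, D but worse at A; neither strategy dominates the other.

neither dominates the other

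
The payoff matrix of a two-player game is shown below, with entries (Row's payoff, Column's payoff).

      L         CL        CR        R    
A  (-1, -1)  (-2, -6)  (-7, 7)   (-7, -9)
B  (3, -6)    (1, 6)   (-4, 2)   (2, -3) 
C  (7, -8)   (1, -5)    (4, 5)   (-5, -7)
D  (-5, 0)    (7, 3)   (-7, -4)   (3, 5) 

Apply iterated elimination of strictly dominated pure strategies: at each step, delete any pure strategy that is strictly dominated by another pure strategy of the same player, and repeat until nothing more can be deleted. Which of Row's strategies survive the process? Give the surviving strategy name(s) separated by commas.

Row A is eliminated: B beats it against every remaining column (L: 3>-1, CL: 1>-2, CR: -4>-7, R: 2>-7).
Column's strategy L is strictly dominated by CL (B: 6>-6, C: -5>-8, D: 3>0) and is removed.
Among the remaining strategies, none is strictly dominated by another pure strategy of the same player, so the elimination stops.
Surviving strategies — Row: {B, C, D}; Column: {CL, CR, R}.

B, C, D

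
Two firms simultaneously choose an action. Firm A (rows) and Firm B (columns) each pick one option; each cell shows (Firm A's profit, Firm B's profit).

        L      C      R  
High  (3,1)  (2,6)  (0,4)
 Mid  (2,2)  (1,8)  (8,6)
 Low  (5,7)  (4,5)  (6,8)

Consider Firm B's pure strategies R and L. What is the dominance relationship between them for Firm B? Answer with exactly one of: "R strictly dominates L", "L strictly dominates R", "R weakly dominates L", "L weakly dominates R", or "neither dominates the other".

R strictly dominates L

R's payoffs vs L's, by Firm A's action — High: 4>1, Mid: 6>2, Low: 8>7.
Every comparison favours R, so R strictly dominates L.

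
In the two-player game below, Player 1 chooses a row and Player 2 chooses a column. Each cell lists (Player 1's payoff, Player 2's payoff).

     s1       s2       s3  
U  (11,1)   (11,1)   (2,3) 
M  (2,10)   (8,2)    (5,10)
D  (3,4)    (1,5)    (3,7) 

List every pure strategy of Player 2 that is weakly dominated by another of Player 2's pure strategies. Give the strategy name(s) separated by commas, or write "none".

s1, s2

s1: dominated, since s3 does at least as well everywhere (U: 3>1, M: 10=10, D: 7>4).
s2: dominated, since s3 does at least as well everywhere (U: 3>1, M: 10>2, D: 7>5).
s3 is not dominated — it holds its own against s1 at U (3>1); s2 at U (3>1).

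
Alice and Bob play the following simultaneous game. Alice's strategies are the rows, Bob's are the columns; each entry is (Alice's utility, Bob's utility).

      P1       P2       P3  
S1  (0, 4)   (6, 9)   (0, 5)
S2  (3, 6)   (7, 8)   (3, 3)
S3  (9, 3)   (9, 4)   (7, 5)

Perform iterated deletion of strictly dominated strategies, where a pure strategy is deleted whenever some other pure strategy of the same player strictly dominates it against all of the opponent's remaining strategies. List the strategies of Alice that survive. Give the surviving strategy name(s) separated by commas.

For Alice, S2 strictly dominates S1 on the remaining columns (P1: 3>0, P2: 7>6, P3: 3>0); eliminate S1.
For Alice, S3 strictly dominates S2 on the remaining columns (P1: 9>3, P2: 9>7, P3: 7>3); eliminate S2.
Column P1 is eliminated: P2 beats it against every remaining row (S3: 4>3).
Bob's strategy P2 is strictly dominated by P3 (S3: 5>4) and is removed.
Among the remaining strategies, none is strictly dominated by another pure strategy of the same player, so the elimination stops.
Surviving strategies — Alice: {S3}; Bob: {P3}.

S3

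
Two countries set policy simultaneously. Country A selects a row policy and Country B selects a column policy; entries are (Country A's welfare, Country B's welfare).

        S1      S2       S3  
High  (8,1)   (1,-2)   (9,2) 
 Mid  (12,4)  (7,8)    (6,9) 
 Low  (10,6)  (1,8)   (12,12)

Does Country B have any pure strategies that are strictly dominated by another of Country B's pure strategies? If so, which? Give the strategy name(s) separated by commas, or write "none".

S1, S2

S1 is strictly dominated by S3 (High: 2>1, Mid: 9>4, Low: 12>6).
S2: dominated, since S3 does at least as well everywhere (High: 2>-2, Mid: 9>8, Low: 12>8).
S3 is not dominated — it holds its own against S1 at High (2>1); S2 at High (2>-2).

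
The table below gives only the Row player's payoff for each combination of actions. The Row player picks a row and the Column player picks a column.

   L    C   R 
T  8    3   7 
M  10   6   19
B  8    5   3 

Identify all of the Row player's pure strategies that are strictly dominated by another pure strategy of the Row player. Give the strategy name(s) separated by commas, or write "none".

T, B

T: dominated, since M does at least as well everywhere (L: 10>8, C: 6>3, R: 19>7).
M is not dominated — it holds its own against T at L (10>8); B at L (10>8).
B: dominated, since M does at least as well everywhere (L: 10>8, C: 6>5, R: 19>3).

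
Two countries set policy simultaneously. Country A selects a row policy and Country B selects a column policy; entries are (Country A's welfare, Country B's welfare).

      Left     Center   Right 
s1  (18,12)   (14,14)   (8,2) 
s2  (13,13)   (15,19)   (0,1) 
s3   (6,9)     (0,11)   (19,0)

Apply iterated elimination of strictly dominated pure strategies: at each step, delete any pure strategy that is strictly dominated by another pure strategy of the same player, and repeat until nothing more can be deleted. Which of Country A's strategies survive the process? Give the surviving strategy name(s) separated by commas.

Country B's strategy Left is strictly dominated by Center (s1: 14>12, s2: 19>13, s3: 11>9) and is removed.
For Country B, Center strictly dominates Right on the remaining rows (s1: 14>2, s2: 19>1, s3: 11>0); eliminate Right.
Country A's strategy s1 is strictly dominated by s2 (Center: 15>14) and is removed.
For Country A, s2 strictly dominates s3 on the remaining columns (Center: 15>0); eliminate s3.
Among the remaining strategies, none is strictly dominated by another pure strategy of the same player, so the elimination stops.
Surviving strategies — Country A: {s2}; Country B: {Center}.

s2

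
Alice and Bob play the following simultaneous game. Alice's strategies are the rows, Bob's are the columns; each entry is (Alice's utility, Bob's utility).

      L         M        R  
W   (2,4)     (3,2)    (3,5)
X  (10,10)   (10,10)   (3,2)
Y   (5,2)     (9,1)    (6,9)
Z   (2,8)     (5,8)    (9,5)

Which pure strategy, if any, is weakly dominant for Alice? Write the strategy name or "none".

none

W fails to dominate X at L (2<10).
X fails to dominate Y at R (3<6).
Y fails to dominate X at L (5<10).
Z fails to dominate X at L (2<10).
No single strategy dominates all the others.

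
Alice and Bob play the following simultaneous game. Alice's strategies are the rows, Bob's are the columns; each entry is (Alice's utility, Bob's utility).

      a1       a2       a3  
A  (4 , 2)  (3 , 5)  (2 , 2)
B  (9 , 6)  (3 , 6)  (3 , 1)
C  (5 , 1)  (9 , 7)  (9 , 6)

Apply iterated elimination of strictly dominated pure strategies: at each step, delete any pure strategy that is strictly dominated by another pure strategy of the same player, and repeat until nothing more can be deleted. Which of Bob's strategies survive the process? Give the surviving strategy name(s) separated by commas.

Row A is eliminated: C beats it against every remaining column (a1: 5>4, a2: 9>3, a3: 9>2).
For Bob, a2 strictly dominates a3 on the remaining rows (B: 6>1, C: 7>6); eliminate a3.
Among the remaining strategies, none is strictly dominated by another pure strategy of the same player, so the elimination stops.
Surviving strategies — Alice: {B, C}; Bob: {a1, a2}.

a1, a2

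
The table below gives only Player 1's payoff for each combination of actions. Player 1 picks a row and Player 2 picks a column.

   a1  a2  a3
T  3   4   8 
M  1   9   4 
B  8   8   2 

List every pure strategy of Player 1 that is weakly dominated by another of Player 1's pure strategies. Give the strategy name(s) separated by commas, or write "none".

none

T is not dominated — it holds its own against M at a1 (3>1); B at a3 (8>2).
M is not dominated — it holds its own against T at a2 (9>4); B at a2 (9>8).
B is not dominated — it holds its own against T at a1 (8>3); M at a1 (8>1).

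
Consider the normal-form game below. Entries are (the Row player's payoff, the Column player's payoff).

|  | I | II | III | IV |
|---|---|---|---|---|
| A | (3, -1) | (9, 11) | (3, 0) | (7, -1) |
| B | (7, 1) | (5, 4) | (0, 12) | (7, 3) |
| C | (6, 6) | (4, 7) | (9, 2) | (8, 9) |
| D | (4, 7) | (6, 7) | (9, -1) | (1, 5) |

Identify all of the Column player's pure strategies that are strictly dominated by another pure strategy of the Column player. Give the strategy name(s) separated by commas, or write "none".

Nothing dominates I: II at D (7=7); III at C (6>2); IV at A (-1=-1).
Nothing dominates II: I at A (11>-1); III at A (11>0); IV at A (11>-1).
III is not dominated — it holds its own against I at A (0>-1); II at B (12>4); IV at A (0>-1).
Nothing dominates IV: I at A (-1=-1); II at C (9>7); III at C (9>2).

none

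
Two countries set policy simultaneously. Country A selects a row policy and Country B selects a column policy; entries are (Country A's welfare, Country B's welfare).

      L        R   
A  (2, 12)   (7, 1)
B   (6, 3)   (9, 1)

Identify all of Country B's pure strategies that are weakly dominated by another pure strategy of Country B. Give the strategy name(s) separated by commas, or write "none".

Nothing dominates L: R at A (12>1).
R: dominated, since L does at least as well everywhere (A: 12>1, B: 3>1).

R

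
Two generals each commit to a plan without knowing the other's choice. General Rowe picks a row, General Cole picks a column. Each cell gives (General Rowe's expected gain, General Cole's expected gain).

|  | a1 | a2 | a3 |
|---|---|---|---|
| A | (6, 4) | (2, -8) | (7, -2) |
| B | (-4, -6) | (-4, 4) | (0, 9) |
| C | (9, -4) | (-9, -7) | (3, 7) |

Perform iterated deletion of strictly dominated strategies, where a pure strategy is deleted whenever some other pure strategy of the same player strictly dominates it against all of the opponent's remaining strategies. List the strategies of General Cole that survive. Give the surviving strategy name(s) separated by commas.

a1, a3

For General Rowe, A strictly dominates B on the remaining columns (a1: 6>-4, a2: 2>-4, a3: 7>0); eliminate B.
Column a2 is eliminated: a1 beats it against every remaining row (A: 4>-8, C: -4>-7).
Among the remaining strategies, none is strictly dominated by another pure strategy of the same player, so the elimination stops.
Surviving strategies — General Rowe: {A, C}; General Cole: {a1, a3}.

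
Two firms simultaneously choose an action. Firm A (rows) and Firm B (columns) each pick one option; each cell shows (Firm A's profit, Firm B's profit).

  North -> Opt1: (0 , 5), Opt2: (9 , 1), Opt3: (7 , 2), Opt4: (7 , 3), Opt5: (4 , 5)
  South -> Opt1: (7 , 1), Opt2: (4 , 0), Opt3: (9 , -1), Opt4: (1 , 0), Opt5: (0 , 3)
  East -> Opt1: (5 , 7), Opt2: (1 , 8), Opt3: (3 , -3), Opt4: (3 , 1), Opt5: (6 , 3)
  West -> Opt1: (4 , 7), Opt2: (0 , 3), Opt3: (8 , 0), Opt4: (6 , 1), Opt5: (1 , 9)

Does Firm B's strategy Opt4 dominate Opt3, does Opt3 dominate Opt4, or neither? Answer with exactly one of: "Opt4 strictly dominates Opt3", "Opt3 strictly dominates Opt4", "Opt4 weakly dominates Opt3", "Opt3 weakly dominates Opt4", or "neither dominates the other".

Compare Opt4 to Opt3 across each choice by Firm A: North: 3>2, South: 0>-1, East: 1>-3, West: 1>0.
Opt4 gives a strictly higher payoff against each choice by Firm A, so Opt4 strictly dominates Opt3.

Opt4 strictly dominates Opt3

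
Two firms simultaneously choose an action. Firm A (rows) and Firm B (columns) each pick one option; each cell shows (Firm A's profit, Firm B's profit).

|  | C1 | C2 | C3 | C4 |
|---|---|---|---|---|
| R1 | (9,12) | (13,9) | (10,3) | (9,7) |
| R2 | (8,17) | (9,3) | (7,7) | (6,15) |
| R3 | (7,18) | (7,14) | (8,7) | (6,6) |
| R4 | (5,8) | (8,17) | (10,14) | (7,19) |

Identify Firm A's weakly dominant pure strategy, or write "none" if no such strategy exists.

R1

R1 vs R2: C1: 9>8, C2: 13>9, C3: 10>7, C4: 9>6.
R1 vs R3: C1: 9>7, C2: 13>7, C3: 10>8, C4: 9>6.
R1 vs R4: C1: 9>5, C2: 13>8, C3: 10=10, C4: 9>7.
R1 is at least as good as every other strategy against every opponent action, so it is weakly dominant.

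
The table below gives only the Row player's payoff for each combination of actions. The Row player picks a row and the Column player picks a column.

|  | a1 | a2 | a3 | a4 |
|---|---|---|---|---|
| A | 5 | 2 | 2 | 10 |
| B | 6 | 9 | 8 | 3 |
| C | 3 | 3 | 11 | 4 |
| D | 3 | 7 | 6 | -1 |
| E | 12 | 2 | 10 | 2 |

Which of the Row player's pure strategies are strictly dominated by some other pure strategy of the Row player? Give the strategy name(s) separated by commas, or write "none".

D

A is not dominated — it holds its own against B at a4 (10>3); C at a1 (5>3); D at a1 (5>3); E at a2 (2=2).
B: no other strategy beats it everywhere (A at a1 (6>5); C at a1 (6>3); D at a1 (6>3); E at a2 (9>2)).
C: no other strategy beats it everywhere (A at a2 (3>2); B at a3 (11>8); D at a1 (3=3); E at a2 (3>2)).
B strictly dominates D — a1: 6>3, a2: 9>7, a3: 8>6, a4: 3>-1.
E is not dominated — it holds its own against A at a1 (12>5); B at a1 (12>6); C at a1 (12>3); D at a1 (12>3).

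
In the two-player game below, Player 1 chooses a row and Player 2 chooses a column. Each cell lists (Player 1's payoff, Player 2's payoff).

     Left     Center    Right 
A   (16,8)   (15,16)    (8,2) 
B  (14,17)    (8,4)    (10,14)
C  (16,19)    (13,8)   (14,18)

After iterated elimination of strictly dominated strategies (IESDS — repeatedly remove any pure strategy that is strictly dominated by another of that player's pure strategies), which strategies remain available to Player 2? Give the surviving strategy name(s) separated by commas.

For Player 1, C strictly dominates B on the remaining columns (Left: 16>14, Center: 13>8, Right: 14>10); eliminate B.
For Player 2, Left strictly dominates Right on the remaining rows (A: 8>2, C: 19>18); eliminate Right.
Among the remaining strategies, none is strictly dominated by another pure strategy of the same player, so the elimination stops.
Surviving strategies — Player 1: {A, C}; Player 2: {Left, Center}.

Left, Center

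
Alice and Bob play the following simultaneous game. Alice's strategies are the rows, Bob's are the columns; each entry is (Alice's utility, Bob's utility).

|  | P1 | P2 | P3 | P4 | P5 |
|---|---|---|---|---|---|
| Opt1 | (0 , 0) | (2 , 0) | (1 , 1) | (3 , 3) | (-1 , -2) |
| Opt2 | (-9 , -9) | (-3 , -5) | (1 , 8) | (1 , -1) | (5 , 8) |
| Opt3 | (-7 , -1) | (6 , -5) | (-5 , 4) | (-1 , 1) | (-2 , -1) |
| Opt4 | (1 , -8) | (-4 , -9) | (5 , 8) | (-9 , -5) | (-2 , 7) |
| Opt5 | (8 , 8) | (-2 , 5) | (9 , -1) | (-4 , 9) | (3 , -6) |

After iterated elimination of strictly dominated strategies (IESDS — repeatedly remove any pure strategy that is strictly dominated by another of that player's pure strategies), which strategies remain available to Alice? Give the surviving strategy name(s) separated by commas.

Opt1, Opt2, Opt5

For Alice, Opt5 strictly dominates Opt4 on the remaining columns (P1: 8>1, P2: -2>-4, P3: 9>5, P4: -4>-9, P5: 3>-2); eliminate Opt4.
For Bob, P4 strictly dominates P1 on the remaining rows (Opt1: 3>0, Opt2: -1>-9, Opt3: 1>-1, Opt5: 9>8); eliminate P1.
For Bob, P4 strictly dominates P2 on the remaining rows (Opt1: 3>0, Opt2: -1>-5, Opt3: 1>-5, Opt5: 9>5); eliminate P2.
Row Opt3 is eliminated: Opt1 beats it against every remaining column (P3: 1>-5, P4: 3>-1, P5: -1>-2).
Among the remaining strategies, none is strictly dominated by another pure strategy of the same player, so the elimination stops.
Surviving strategies — Alice: {Opt1, Opt2, Opt5}; Bob: {P3, P4, P5}.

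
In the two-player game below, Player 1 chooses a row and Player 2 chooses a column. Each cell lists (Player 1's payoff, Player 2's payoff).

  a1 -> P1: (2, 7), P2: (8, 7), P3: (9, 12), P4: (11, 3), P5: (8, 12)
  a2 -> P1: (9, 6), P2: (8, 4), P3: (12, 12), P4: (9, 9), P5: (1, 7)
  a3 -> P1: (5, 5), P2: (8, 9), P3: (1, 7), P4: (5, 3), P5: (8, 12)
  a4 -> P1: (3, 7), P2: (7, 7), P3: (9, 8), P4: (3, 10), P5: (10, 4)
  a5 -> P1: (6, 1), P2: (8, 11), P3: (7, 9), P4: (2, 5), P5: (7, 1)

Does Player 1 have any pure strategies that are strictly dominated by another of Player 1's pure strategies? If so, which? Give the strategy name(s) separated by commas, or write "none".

none

a1 is not dominated — it holds its own against a2 at P2 (8=8); a3 at P2 (8=8); a4 at P2 (8>7); a5 at P2 (8=8).
a2 is not dominated — it holds its own against a1 at P1 (9>2); a3 at P1 (9>5); a4 at P1 (9>3); a5 at P1 (9>6).
a3 is not dominated — it holds its own against a1 at P1 (5>2); a2 at P2 (8=8); a4 at P1 (5>3); a5 at P2 (8=8).
Nothing dominates a4: a1 at P1 (3>2); a2 at P5 (10>1); a3 at P3 (9>1); a5 at P3 (9>7).
a5 is not dominated — it holds its own against a1 at P1 (6>2); a2 at P2 (8=8); a3 at P1 (6>5); a4 at P1 (6>3).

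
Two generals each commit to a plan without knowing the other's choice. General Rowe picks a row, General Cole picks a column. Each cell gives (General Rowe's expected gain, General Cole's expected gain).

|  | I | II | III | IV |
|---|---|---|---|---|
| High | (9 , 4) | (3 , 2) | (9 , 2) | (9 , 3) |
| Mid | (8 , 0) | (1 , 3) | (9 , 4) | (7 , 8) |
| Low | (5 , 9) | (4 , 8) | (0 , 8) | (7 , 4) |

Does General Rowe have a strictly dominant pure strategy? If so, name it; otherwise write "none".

High fails to dominate Mid at III (9=9).
Mid fails to dominate High at I (8<9).
Low fails to dominate High at I (5<9).
No single strategy dominates all the others.

none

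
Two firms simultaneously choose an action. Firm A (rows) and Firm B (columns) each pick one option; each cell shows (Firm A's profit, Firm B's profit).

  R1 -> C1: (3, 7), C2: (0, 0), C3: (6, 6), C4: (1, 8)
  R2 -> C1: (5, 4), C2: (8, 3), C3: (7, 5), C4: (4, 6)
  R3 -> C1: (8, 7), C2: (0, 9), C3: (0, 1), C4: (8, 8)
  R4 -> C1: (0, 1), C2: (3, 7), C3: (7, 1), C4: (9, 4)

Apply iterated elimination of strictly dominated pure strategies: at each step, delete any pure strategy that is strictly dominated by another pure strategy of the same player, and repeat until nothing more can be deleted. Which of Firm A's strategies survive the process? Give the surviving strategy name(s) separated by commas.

For Firm A, R2 strictly dominates R1 on the remaining columns (C1: 5>3, C2: 8>0, C3: 7>6, C4: 4>1); eliminate R1.
For Firm B, C4 strictly dominates C1 on the remaining rows (R2: 6>4, R3: 8>7, R4: 4>1); eliminate C1.
For Firm A, R4 strictly dominates R3 on the remaining columns (C2: 3>0, C3: 7>0, C4: 9>8); eliminate R3.
Firm B's strategy C3 is strictly dominated by C4 (R2: 6>5, R4: 4>1) and is removed.
Among the remaining strategies, none is strictly dominated by another pure strategy of the same player, so the elimination stops.
Surviving strategies — Firm A: {R2, R4}; Firm B: {C2, C4}.

R2, R4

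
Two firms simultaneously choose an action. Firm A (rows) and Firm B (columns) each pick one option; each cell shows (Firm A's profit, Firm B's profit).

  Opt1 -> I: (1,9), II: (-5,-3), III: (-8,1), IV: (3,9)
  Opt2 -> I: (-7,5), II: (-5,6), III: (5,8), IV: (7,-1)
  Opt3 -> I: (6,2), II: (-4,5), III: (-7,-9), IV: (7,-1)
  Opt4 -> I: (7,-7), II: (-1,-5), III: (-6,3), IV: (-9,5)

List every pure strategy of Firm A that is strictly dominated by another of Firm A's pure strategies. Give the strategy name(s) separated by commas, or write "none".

Opt1

Opt1: dominated, since Opt3 does at least as well everywhere (I: 6>1, II: -4>-5, III: -7>-8, IV: 7>3).
Opt2 is not dominated — it holds its own against Opt1 at II (-5=-5); Opt3 at III (5>-7); Opt4 at III (5>-6).
Opt3 is not dominated — it holds its own against Opt1 at I (6>1); Opt2 at I (6>-7); Opt4 at IV (7>-9).
Nothing dominates Opt4: Opt1 at I (7>1); Opt2 at I (7>-7); Opt3 at I (7>6).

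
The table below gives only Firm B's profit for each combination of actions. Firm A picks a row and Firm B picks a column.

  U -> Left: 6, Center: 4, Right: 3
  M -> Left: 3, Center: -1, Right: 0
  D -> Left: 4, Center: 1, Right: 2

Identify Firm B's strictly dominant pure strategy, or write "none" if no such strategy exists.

Left

Left vs Center: U: 6>4, M: 3>-1, D: 4>1.
Left vs Right: U: 6>3, M: 3>0, D: 4>2.
Left strictly beats every other strategy against every opponent action, so it is strictly dominant.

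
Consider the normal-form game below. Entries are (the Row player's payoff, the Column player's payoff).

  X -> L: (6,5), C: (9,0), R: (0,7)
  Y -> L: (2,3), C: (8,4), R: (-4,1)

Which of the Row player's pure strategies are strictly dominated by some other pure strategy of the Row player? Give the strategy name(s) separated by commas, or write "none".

Y

Nothing dominates X: Y at L (6>2).
Y is strictly dominated by X (L: 6>2, C: 9>8, R: 0>-4).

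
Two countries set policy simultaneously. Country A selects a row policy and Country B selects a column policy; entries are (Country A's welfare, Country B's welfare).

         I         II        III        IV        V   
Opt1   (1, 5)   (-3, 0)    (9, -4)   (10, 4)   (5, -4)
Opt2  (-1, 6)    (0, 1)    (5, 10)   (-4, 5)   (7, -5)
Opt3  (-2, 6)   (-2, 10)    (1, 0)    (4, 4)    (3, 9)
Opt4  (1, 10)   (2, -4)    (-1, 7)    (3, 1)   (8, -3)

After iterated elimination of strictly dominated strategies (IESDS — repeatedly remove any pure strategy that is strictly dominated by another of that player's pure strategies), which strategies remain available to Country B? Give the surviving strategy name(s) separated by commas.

Column IV is eliminated: I beats it against every remaining row (Opt1: 5>4, Opt2: 6>5, Opt3: 6>4, Opt4: 10>1).
For Country A, Opt2 strictly dominates Opt3 on the remaining columns (I: -1>-2, II: 0>-2, III: 5>1, V: 7>3); eliminate Opt3.
Country B's strategy II is strictly dominated by I (Opt1: 5>0, Opt2: 6>1, Opt4: 10>-4) and is removed.
For Country B, I strictly dominates V on the remaining rows (Opt1: 5>-4, Opt2: 6>-5, Opt4: 10>-3); eliminate V.
Row Opt2 is eliminated: Opt1 beats it against every remaining column (I: 1>-1, III: 9>5).
Column III is eliminated: I beats it against every remaining row (Opt1: 5>-4, Opt4: 10>7).
Among the remaining strategies, none is strictly dominated by another pure strategy of the same player, so the elimination stops.
Surviving strategies — Country A: {Opt1, Opt4}; Country B: {I}.

I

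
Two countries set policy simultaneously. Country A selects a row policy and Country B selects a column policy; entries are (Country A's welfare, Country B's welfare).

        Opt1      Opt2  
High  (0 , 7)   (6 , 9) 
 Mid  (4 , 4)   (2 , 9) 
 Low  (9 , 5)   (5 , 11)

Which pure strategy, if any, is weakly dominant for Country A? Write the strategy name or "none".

High fails to dominate Mid at Opt1 (0<4).
Mid fails to dominate High at Opt2 (2<6).
Low fails to dominate High at Opt2 (5<6).
No single strategy dominates all the others.

none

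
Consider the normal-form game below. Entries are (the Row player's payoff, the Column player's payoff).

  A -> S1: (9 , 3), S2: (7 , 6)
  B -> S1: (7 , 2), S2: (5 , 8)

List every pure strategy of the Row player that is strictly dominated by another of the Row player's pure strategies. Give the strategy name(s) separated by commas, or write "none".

Nothing dominates A: B at S1 (9>7).
B is strictly dominated by A (S1: 9>7, S2: 7>5).

B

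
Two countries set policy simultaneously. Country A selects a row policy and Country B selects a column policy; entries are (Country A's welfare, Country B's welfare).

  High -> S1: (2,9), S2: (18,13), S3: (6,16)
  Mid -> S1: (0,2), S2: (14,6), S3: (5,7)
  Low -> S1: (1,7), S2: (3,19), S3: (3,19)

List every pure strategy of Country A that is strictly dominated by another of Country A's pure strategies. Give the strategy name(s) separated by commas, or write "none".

High: no other strategy beats it everywhere (Mid at S1 (2>0); Low at S1 (2>1)).
Mid is strictly dominated by High (S1: 2>0, S2: 18>14, S3: 6>5).
Low is strictly dominated by High (S1: 2>1, S2: 18>3, S3: 6>3).

Mid, Low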